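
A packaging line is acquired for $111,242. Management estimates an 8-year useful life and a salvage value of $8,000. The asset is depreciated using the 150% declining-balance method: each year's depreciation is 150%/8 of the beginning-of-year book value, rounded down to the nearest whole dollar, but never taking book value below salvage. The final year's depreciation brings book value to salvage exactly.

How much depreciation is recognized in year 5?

$9,090

Depreciable base = $111,242 − $8,000 = $103,242.
Year 1: ⌊$111,242 × 150%/8⌋ = $20,857. Book value $90,385.
Year 2: ⌊$90,385 × 150%/8⌋ = $16,947. Book value $73,438.
Year 3: ⌊$73,438 × 150%/8⌋ = $13,769. Book value $59,669.
Year 4: ⌊$59,669 × 150%/8⌋ = $11,187. Book value $48,482.
Year 5: ⌊$48,482 × 150%/8⌋ = $9,090. Book value $39,392.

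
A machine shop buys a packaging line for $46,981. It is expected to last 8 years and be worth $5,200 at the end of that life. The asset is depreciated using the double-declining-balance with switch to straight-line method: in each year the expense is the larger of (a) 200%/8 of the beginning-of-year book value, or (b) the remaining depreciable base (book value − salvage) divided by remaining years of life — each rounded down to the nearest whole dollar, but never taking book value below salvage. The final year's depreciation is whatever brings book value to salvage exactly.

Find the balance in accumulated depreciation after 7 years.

$40,708

Depreciable base = $46,981 − $5,200 = $41,781.
Year 1: DB = ⌊$46,981 × 200%/8⌋ = $11,745; SL = ⌊$41,781/8⌋ = $5,222 → take DB $11,745. Book value $35,236.
Year 2: DB = ⌊$35,236 × 200%/8⌋ = $8,809; SL = ⌊$30,036/7⌋ = $4,290 → take DB $8,809. Book value $26,427.
Year 3: DB = ⌊$26,427 × 200%/8⌋ = $6,606; SL = ⌊$21,227/6⌋ = $3,537 → take DB $6,606. Book value $19,821.
Year 4: DB = ⌊$19,821 × 200%/8⌋ = $4,955; SL = ⌊$14,621/5⌋ = $2,924 → take DB $4,955. Book value $14,866.
Year 5: DB = ⌊$14,866 × 200%/8⌋ = $3,716; SL = ⌊$9,666/4⌋ = $2,416 → take DB $3,716. Book value $11,150.
Year 6: DB = ⌊$11,150 × 200%/8⌋ = $2,787; SL = ⌊$5,950/3⌋ = $1,983 → take DB $2,787. Book value $8,363.
Year 7: DB = ⌊$8,363 × 200%/8⌋ = $2,090; SL = ⌊$3,163/2⌋ = $1,581 → take DB $2,090. Book value $6,273.
Accumulated through year 7 = $46,981 − $6,273 = $40,708.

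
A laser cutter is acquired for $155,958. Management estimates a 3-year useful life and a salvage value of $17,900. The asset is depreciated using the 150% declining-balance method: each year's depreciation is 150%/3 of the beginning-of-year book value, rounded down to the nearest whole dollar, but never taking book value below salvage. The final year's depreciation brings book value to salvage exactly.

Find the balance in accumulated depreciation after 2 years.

$116,968

Depreciable base = $155,958 − $17,900 = $138,058.
Year 1: ⌊$155,958 × 150%/3⌋ = $77,979. Book value $77,979.
Year 2: ⌊$77,979 × 150%/3⌋ = $38,989. Book value $38,990.
Accumulated through year 2 = $155,958 − $38,990 = $116,968.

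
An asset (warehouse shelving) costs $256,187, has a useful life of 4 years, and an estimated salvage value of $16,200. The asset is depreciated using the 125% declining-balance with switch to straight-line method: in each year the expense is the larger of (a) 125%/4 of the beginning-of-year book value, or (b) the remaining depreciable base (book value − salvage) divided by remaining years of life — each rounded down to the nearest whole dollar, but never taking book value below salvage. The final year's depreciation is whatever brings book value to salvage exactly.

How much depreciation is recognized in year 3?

$52,444

Depreciable base = $256,187 − $16,200 = $239,987.
Year 1: DB = ⌊$256,187 × 125%/4⌋ = $80,058; SL = ⌊$239,987/4⌋ = $59,996 → take DB $80,058. Book value $176,129.
Year 2: DB = ⌊$176,129 × 125%/4⌋ = $55,040; SL = ⌊$159,929/3⌋ = $53,309 → take DB $55,040. Book value $121,089.
Year 3: DB = ⌊$121,089 × 125%/4⌋ = $37,840; SL = ⌊$104,889/2⌋ = $52,444 → take SL $52,444. Book value $68,645.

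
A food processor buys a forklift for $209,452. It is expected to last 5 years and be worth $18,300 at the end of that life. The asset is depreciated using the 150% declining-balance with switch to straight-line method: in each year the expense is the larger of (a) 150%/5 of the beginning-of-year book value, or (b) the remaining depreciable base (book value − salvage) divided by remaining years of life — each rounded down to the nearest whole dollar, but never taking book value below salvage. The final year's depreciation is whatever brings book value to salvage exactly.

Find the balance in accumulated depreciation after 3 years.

$137,609

Depreciable base = $209,452 − $18,300 = $191,152.
Year 1: DB = ⌊$209,452 × 150%/5⌋ = $62,835; SL = ⌊$191,152/5⌋ = $38,230 → take DB $62,835. Book value $146,617.
Year 2: DB = ⌊$146,617 × 150%/5⌋ = $43,985; SL = ⌊$128,317/4⌋ = $32,079 → take DB $43,985. Book value $102,632.
Year 3: DB = ⌊$102,632 × 150%/5⌋ = $30,789; SL = ⌊$84,332/3⌋ = $28,110 → take DB $30,789. Book value $71,843.
Accumulated through year 3 = $209,452 − $71,843 = $137,609.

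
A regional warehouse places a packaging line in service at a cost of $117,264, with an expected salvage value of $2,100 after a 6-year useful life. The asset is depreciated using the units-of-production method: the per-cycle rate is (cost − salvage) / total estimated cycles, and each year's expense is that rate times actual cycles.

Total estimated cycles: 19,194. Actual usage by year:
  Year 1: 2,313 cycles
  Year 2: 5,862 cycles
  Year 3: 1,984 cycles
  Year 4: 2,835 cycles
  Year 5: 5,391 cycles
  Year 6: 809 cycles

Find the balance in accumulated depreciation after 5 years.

Depreciable base = $117,264 − $2,100 = $115,164.
Rate = $115,164 / 19,194 cycles = $6 per cycle.
Year 1: 2,313 × $6 = $13,878. Book value $103,386.
Year 2: 5,862 × $6 = $35,172. Book value $68,214.
Year 3: 1,984 × $6 = $11,904. Book value $56,310.
Year 4: 2,835 × $6 = $17,010. Book value $39,300.
Year 5: 5,391 × $6 = $32,346. Book value $6,954.
Accumulated through year 5 = $117,264 − $6,954 = $110,310.

$110,310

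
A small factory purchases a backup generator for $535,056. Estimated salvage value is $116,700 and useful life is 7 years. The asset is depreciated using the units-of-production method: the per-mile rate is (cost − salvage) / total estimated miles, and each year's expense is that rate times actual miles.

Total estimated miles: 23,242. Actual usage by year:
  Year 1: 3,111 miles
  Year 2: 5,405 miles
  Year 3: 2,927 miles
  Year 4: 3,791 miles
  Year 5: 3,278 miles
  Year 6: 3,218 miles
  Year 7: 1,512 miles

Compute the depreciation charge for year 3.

$52,686

Depreciable base = $535,056 − $116,700 = $418,356.
Rate = $418,356 / 23,242 miles = $18 per mile.
Year 1: 3,111 × $18 = $55,998. Book value $479,058.
Year 2: 5,405 × $18 = $97,290. Book value $381,768.
Year 3: 2,927 × $18 = $52,686. Book value $329,082.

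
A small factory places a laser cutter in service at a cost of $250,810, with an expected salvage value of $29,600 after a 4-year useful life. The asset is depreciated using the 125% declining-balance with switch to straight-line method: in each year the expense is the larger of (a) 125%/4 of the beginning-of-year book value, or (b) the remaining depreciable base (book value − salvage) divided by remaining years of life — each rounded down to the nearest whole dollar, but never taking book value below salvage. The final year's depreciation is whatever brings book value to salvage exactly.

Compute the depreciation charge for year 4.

$44,474

Depreciable base = $250,810 − $29,600 = $221,210.
Year 1: DB = ⌊$250,810 × 125%/4⌋ = $78,378; SL = ⌊$221,210/4⌋ = $55,302 → take DB $78,378. Book value $172,432.
Year 2: DB = ⌊$172,432 × 125%/4⌋ = $53,885; SL = ⌊$142,832/3⌋ = $47,610 → take DB $53,885. Book value $118,547.
Year 3: DB = ⌊$118,547 × 125%/4⌋ = $37,045; SL = ⌊$88,947/2⌋ = $44,473 → take SL $44,473. Book value $74,074.
Year 4 (final): $74,074 − $29,600 = $44,474. Book value $29,600.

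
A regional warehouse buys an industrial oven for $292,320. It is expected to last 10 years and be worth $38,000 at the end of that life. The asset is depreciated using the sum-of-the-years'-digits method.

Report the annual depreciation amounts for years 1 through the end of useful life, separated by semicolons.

Depreciable base = $292,320 − $38,000 = $254,320.
Sum of the years' digits = 10+9+8+7+6+5+4+3+2+1 = 55.
Year 1: $254,320 × 10/55 = $46,240. Book value $246,080.
Year 2: $254,320 × 9/55 = $41,616. Book value $204,464.
Year 3: $254,320 × 8/55 = $36,992. Book value $167,472.
Year 4: $254,320 × 7/55 = $32,368. Book value $135,104.
Year 5: $254,320 × 6/55 = $27,744. Book value $107,360.
Year 6: $254,320 × 5/55 = $23,120. Book value $84,240.
Year 7: $254,320 × 4/55 = $18,496. Book value $65,744.
Year 8: $254,320 × 3/55 = $13,872. Book value $51,872.
Year 9: $254,320 × 2/55 = $9,248. Book value $42,624.
Year 10: $254,320 × 1/55 = $4,624. Book value $38,000.

$46,240; $41,616; $36,992; $32,368; $27,744; $23,120; $18,496; $13,872; $9,248; $4,624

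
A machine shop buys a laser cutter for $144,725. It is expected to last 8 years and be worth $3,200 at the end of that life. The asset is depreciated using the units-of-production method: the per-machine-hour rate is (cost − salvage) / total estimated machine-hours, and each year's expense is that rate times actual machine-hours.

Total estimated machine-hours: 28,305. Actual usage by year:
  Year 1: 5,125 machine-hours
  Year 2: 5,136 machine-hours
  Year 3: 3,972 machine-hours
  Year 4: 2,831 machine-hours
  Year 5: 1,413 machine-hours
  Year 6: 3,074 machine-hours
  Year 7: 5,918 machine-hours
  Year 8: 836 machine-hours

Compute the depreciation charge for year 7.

$29,590

Depreciable base = $144,725 − $3,200 = $141,525.
Rate = $141,525 / 28,305 machine-hours = $5 per machine-hour.
Year 1: 5,125 × $5 = $25,625. Book value $119,100.
Year 2: 5,136 × $5 = $25,680. Book value $93,420.
Year 3: 3,972 × $5 = $19,860. Book value $73,560.
Year 4: 2,831 × $5 = $14,155. Book value $59,405.
Year 5: 1,413 × $5 = $7,065. Book value $52,340.
Year 6: 3,074 × $5 = $15,370. Book value $36,970.
Year 7: 5,918 × $5 = $29,590. Book value $7,380.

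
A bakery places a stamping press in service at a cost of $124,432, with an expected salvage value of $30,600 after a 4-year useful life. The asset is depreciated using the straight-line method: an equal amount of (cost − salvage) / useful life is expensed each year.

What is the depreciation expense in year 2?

Depreciable base = $124,432 − $30,600 = $93,832.
Annual expense = $93,832 / 4 = $23,458.

$23,458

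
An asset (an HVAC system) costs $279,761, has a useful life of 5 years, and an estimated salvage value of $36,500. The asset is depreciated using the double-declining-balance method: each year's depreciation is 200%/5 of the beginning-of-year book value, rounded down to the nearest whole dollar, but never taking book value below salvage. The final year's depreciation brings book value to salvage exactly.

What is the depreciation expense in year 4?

$23,929

Depreciable base = $279,761 − $36,500 = $243,261.
Year 1: ⌊$279,761 × 200%/5⌋ = $111,904. Book value $167,857.
Year 2: ⌊$167,857 × 200%/5⌋ = $67,142. Book value $100,715.
Year 3: ⌊$100,715 × 200%/5⌋ = $40,286. Book value $60,429.
Year 4: ⌊$60,429 × 200%/5⌋ = $24,171, capped at $23,929. Book value $36,500.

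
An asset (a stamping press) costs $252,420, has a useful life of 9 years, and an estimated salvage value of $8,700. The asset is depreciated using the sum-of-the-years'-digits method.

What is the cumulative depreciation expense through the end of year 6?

Depreciable base = $252,420 − $8,700 = $243,720.
Sum of the years' digits = 9+8+7+6+5+4+3+2+1 = 45.
Year 1: $243,720 × 9/45 = $48,744. Book value $203,676.
Year 2: $243,720 × 8/45 = $43,328. Book value $160,348.
Year 3: $243,720 × 7/45 = $37,912. Book value $122,436.
Year 4: $243,720 × 6/45 = $32,496. Book value $89,940.
Year 5: $243,720 × 5/45 = $27,080. Book value $62,860.
Year 6: $243,720 × 4/45 = $21,664. Book value $41,196.
Accumulated through year 6 = $252,420 − $41,196 = $211,224.

$211,224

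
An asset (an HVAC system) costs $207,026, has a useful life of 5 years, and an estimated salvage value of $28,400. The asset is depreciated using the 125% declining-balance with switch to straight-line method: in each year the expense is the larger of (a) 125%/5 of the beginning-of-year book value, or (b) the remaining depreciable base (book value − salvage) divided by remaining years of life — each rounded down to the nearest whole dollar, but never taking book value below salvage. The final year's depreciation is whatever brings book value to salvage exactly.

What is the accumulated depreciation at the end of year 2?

Depreciable base = $207,026 − $28,400 = $178,626.
Year 1: DB = ⌊$207,026 × 125%/5⌋ = $51,756; SL = ⌊$178,626/5⌋ = $35,725 → take DB $51,756. Book value $155,270.
Year 2: DB = ⌊$155,270 × 125%/5⌋ = $38,817; SL = ⌊$126,870/4⌋ = $31,717 → take DB $38,817. Book value $116,453.
Accumulated through year 2 = $207,026 − $116,453 = $90,573.

$90,573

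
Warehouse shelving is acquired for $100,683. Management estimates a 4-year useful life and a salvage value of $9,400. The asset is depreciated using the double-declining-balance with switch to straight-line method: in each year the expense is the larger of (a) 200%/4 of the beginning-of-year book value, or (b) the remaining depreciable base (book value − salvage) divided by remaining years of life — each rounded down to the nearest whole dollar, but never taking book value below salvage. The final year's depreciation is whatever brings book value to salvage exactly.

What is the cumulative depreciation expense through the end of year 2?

$75,512

Depreciable base = $100,683 − $9,400 = $91,283.
Year 1: DB = ⌊$100,683 × 200%/4⌋ = $50,341; SL = ⌊$91,283/4⌋ = $22,820 → take DB $50,341. Book value $50,342.
Year 2: DB = ⌊$50,342 × 200%/4⌋ = $25,171; SL = ⌊$40,942/3⌋ = $13,647 → take DB $25,171. Book value $25,171.
Accumulated through year 2 = $100,683 − $25,171 = $75,512.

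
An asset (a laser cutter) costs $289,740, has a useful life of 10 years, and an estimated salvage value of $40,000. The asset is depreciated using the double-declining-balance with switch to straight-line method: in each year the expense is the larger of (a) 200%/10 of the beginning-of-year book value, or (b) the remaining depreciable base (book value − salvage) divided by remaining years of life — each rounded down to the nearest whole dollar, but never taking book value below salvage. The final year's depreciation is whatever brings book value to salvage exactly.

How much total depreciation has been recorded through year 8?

Depreciable base = $289,740 − $40,000 = $249,740.
Year 1: DB = ⌊$289,740 × 200%/10⌋ = $57,948; SL = ⌊$249,740/10⌋ = $24,974 → take DB $57,948. Book value $231,792.
Year 2: DB = ⌊$231,792 × 200%/10⌋ = $46,358; SL = ⌊$191,792/9⌋ = $21,310 → take DB $46,358. Book value $185,434.
Year 3: DB = ⌊$185,434 × 200%/10⌋ = $37,086; SL = ⌊$145,434/8⌋ = $18,179 → take DB $37,086. Book value $148,348.
Year 4: DB = ⌊$148,348 × 200%/10⌋ = $29,669; SL = ⌊$108,348/7⌋ = $15,478 → take DB $29,669. Book value $118,679.
Year 5: DB = ⌊$118,679 × 200%/10⌋ = $23,735; SL = ⌊$78,679/6⌋ = $13,113 → take DB $23,735. Book value $94,944.
Year 6: DB = ⌊$94,944 × 200%/10⌋ = $18,988; SL = ⌊$54,944/5⌋ = $10,988 → take DB $18,988. Book value $75,956.
Year 7: DB = ⌊$75,956 × 200%/10⌋ = $15,191; SL = ⌊$35,956/4⌋ = $8,989 → take DB $15,191. Book value $60,765.
Year 8: DB = ⌊$60,765 × 200%/10⌋ = $12,153; SL = ⌊$20,765/3⌋ = $6,921 → take DB $12,153. Book value $48,612.
Accumulated through year 8 = $289,740 − $48,612 = $241,128.

$241,128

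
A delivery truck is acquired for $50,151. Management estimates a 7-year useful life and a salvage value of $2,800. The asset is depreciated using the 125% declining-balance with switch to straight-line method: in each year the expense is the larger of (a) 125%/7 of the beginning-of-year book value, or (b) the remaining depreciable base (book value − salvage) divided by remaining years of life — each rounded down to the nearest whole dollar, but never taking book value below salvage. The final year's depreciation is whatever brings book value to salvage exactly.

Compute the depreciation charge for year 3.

$6,208

Depreciable base = $50,151 − $2,800 = $47,351.
Year 1: DB = ⌊$50,151 × 125%/7⌋ = $8,955; SL = ⌊$47,351/7⌋ = $6,764 → take DB $8,955. Book value $41,196.
Year 2: DB = ⌊$41,196 × 125%/7⌋ = $7,356; SL = ⌊$38,396/6⌋ = $6,399 → take DB $7,356. Book value $33,840.
Year 3: DB = ⌊$33,840 × 125%/7⌋ = $6,042; SL = ⌊$31,040/5⌋ = $6,208 → take SL $6,208. Book value $27,632.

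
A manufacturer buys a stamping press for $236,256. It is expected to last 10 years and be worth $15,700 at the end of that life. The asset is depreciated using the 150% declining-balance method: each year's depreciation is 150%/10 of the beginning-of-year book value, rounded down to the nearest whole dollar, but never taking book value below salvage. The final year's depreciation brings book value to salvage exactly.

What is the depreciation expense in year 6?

$15,724

Depreciable base = $236,256 − $15,700 = $220,556.
Year 1: ⌊$236,256 × 150%/10⌋ = $35,438. Book value $200,818.
Year 2: ⌊$200,818 × 150%/10⌋ = $30,122. Book value $170,696.
Year 3: ⌊$170,696 × 150%/10⌋ = $25,604. Book value $145,092.
Year 4: ⌊$145,092 × 150%/10⌋ = $21,763. Book value $123,329.
Year 5: ⌊$123,329 × 150%/10⌋ = $18,499. Book value $104,830.
Year 6: ⌊$104,830 × 150%/10⌋ = $15,724. Book value $89,106.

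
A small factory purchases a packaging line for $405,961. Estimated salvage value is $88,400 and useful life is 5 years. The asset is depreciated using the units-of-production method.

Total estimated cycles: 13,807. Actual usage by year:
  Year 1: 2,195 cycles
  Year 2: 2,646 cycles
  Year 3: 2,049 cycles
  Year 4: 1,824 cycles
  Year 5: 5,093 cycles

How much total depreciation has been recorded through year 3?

$158,470

Depreciable base = $405,961 − $88,400 = $317,561.
Rate = $317,561 / 13,807 cycles = $23 per cycle.
Year 1: 2,195 × $23 = $50,485. Book value $355,476.
Year 2: 2,646 × $23 = $60,858. Book value $294,618.
Year 3: 2,049 × $23 = $47,127. Book value $247,491.
Accumulated through year 3 = $405,961 − $247,491 = $158,470.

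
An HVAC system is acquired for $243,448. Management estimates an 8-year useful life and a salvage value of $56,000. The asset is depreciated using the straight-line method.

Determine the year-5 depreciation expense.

$23,431

Depreciable base = $243,448 − $56,000 = $187,448.
Annual expense = $187,448 / 8 = $23,431.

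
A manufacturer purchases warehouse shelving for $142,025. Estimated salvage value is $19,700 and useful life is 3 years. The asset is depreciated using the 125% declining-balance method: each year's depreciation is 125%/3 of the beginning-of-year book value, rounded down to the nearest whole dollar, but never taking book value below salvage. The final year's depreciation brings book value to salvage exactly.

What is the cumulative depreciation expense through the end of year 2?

Depreciable base = $142,025 − $19,700 = $122,325.
Year 1: ⌊$142,025 × 125%/3⌋ = $59,177. Book value $82,848.
Year 2: ⌊$82,848 × 125%/3⌋ = $34,520. Book value $48,328.
Accumulated through year 2 = $142,025 − $48,328 = $93,697.

$93,697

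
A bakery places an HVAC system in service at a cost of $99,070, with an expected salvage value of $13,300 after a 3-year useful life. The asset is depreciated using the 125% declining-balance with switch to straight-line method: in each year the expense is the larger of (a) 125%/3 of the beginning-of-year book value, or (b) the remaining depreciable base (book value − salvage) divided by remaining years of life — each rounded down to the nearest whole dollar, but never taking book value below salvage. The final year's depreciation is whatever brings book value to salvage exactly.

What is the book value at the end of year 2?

Depreciable base = $99,070 − $13,300 = $85,770.
Year 1: DB = ⌊$99,070 × 125%/3⌋ = $41,279; SL = ⌊$85,770/3⌋ = $28,590 → take DB $41,279. Book value $57,791.
Year 2: DB = ⌊$57,791 × 125%/3⌋ = $24,079; SL = ⌊$44,491/2⌋ = $22,245 → take DB $24,079. Book value $33,712.

$33,712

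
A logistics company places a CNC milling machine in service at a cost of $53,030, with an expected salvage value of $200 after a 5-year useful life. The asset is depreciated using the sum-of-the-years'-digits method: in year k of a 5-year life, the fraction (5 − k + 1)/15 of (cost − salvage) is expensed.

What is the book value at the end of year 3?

Depreciable base = $53,030 − $200 = $52,830.
Sum of the years' digits = 5+4+3+2+1 = 15.
Year 1: $52,830 × 5/15 = $17,610. Book value $35,420.
Year 2: $52,830 × 4/15 = $14,088. Book value $21,332.
Year 3: $52,830 × 3/15 = $10,566. Book value $10,766.

$10,766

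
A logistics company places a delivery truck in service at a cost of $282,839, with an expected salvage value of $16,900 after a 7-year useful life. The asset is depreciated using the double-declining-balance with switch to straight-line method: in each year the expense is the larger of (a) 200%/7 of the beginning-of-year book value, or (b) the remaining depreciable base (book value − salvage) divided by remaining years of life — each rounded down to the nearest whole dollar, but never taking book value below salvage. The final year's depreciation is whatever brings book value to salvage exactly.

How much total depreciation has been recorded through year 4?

Depreciable base = $282,839 − $16,900 = $265,939.
Year 1: DB = ⌊$282,839 × 200%/7⌋ = $80,811; SL = ⌊$265,939/7⌋ = $37,991 → take DB $80,811. Book value $202,028.
Year 2: DB = ⌊$202,028 × 200%/7⌋ = $57,722; SL = ⌊$185,128/6⌋ = $30,854 → take DB $57,722. Book value $144,306.
Year 3: DB = ⌊$144,306 × 200%/7⌋ = $41,230; SL = ⌊$127,406/5⌋ = $25,481 → take DB $41,230. Book value $103,076.
Year 4: DB = ⌊$103,076 × 200%/7⌋ = $29,450; SL = ⌊$86,176/4⌋ = $21,544 → take DB $29,450. Book value $73,626.
Accumulated through year 4 = $282,839 − $73,626 = $209,213.

$209,213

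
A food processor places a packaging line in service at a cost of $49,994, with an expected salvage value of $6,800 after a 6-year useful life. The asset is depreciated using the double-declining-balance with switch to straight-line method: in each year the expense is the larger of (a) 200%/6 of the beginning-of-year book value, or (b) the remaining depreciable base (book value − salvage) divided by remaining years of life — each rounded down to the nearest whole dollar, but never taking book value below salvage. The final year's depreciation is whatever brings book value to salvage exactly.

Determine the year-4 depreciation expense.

$4,938

Depreciable base = $49,994 − $6,800 = $43,194.
Year 1: DB = ⌊$49,994 × 200%/6⌋ = $16,664; SL = ⌊$43,194/6⌋ = $7,199 → take DB $16,664. Book value $33,330.
Year 2: DB = ⌊$33,330 × 200%/6⌋ = $11,110; SL = ⌊$26,530/5⌋ = $5,306 → take DB $11,110. Book value $22,220.
Year 3: DB = ⌊$22,220 × 200%/6⌋ = $7,406; SL = ⌊$15,420/4⌋ = $3,855 → take DB $7,406. Book value $14,814.
Year 4: DB = ⌊$14,814 × 200%/6⌋ = $4,938; SL = ⌊$8,014/3⌋ = $2,671 → take DB $4,938. Book value $9,876.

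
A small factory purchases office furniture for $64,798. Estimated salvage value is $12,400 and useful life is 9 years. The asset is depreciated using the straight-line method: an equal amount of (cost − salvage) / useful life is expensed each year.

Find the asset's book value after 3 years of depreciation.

$47,332

Depreciable base = $64,798 − $12,400 = $52,398.
Annual expense = $52,398 / 9 = $5,822.
End of year 1: book value $58,976.
End of year 2: book value $53,154.
End of year 3: book value $47,332.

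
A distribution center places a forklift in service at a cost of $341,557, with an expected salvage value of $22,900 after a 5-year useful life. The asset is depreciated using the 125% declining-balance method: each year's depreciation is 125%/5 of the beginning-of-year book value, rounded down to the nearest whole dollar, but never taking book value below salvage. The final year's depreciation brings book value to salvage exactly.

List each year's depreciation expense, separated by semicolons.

Depreciable base = $341,557 − $22,900 = $318,657.
Year 1: ⌊$341,557 × 125%/5⌋ = $85,389. Book value $256,168.
Year 2: ⌊$256,168 × 125%/5⌋ = $64,042. Book value $192,126.
Year 3: ⌊$192,126 × 125%/5⌋ = $48,031. Book value $144,095.
Year 4: ⌊$144,095 × 125%/5⌋ = $36,023. Book value $108,072.
Year 5 (final): $108,072 − $22,900 = $85,172. Book value $22,900.

$85,389; $64,042; $48,031; $36,023; $85,172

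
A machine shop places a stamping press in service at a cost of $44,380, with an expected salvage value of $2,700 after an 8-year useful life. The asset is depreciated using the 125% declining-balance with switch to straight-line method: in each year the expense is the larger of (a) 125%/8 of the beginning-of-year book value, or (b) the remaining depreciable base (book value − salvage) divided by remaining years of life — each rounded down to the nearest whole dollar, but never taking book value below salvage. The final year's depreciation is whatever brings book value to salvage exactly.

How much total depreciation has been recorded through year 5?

$27,304

Depreciable base = $44,380 − $2,700 = $41,680.
Year 1: DB = ⌊$44,380 × 125%/8⌋ = $6,934; SL = ⌊$41,680/8⌋ = $5,210 → take DB $6,934. Book value $37,446.
Year 2: DB = ⌊$37,446 × 125%/8⌋ = $5,850; SL = ⌊$34,746/7⌋ = $4,963 → take DB $5,850. Book value $31,596.
Year 3: DB = ⌊$31,596 × 125%/8⌋ = $4,936; SL = ⌊$28,896/6⌋ = $4,816 → take DB $4,936. Book value $26,660.
Year 4: DB = ⌊$26,660 × 125%/8⌋ = $4,165; SL = ⌊$23,960/5⌋ = $4,792 → take SL $4,792. Book value $21,868.
Year 5: DB = ⌊$21,868 × 125%/8⌋ = $3,416; SL = ⌊$19,168/4⌋ = $4,792 → take SL $4,792. Book value $17,076.
Accumulated through year 5 = $44,380 − $17,076 = $27,304.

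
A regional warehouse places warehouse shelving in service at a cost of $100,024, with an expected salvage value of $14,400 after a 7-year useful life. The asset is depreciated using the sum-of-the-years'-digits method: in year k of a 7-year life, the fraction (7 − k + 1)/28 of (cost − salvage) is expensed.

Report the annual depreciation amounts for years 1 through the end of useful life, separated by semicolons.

Depreciable base = $100,024 − $14,400 = $85,624.
Sum of the years' digits = 7+6+5+4+3+2+1 = 28.
Year 1: $85,624 × 7/28 = $21,406. Book value $78,618.
Year 2: $85,624 × 6/28 = $18,348. Book value $60,270.
Year 3: $85,624 × 5/28 = $15,290. Book value $44,980.
Year 4: $85,624 × 4/28 = $12,232. Book value $32,748.
Year 5: $85,624 × 3/28 = $9,174. Book value $23,574.
Year 6: $85,624 × 2/28 = $6,116. Book value $17,458.
Year 7: $85,624 × 1/28 = $3,058. Book value $14,400.

$21,406; $18,348; $15,290; $12,232; $9,174; $6,116; $3,058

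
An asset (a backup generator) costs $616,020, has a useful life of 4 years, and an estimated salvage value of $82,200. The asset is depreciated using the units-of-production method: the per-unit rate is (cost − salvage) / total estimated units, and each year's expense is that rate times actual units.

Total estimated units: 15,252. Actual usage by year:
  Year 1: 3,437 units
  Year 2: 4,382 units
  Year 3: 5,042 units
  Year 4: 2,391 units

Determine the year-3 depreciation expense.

$176,470

Depreciable base = $616,020 − $82,200 = $533,820.
Rate = $533,820 / 15,252 units = $35 per unit.
Year 1: 3,437 × $35 = $120,295. Book value $495,725.
Year 2: 4,382 × $35 = $153,370. Book value $342,355.
Year 3: 5,042 × $35 = $176,470. Book value $165,885.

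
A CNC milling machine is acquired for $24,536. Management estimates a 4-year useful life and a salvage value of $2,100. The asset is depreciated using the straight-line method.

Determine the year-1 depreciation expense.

$5,609

Depreciable base = $24,536 − $2,100 = $22,436.
Annual expense = $22,436 / 4 = $5,609.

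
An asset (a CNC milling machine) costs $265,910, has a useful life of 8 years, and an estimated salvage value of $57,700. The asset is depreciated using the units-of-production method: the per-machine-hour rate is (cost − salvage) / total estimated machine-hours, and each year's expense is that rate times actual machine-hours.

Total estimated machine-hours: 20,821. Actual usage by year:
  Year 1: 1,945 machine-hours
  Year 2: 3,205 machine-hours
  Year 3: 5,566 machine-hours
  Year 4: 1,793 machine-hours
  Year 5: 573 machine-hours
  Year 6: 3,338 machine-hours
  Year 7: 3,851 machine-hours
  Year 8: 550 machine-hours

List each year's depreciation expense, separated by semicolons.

$19,450; $32,050; $55,660; $17,930; $5,730; $33,380; $38,510; $5,500

Depreciable base = $265,910 − $57,700 = $208,210.
Rate = $208,210 / 20,821 machine-hours = $10 per machine-hour.
Year 1: 1,945 × $10 = $19,450. Book value $246,460.
Year 2: 3,205 × $10 = $32,050. Book value $214,410.
Year 3: 5,566 × $10 = $55,660. Book value $158,750.
Year 4: 1,793 × $10 = $17,930. Book value $140,820.
Year 5: 573 × $10 = $5,730. Book value $135,090.
Year 6: 3,338 × $10 = $33,380. Book value $101,710.
Year 7: 3,851 × $10 = $38,510. Book value $63,200.
Year 8: 550 × $10 = $5,500. Book value $57,700.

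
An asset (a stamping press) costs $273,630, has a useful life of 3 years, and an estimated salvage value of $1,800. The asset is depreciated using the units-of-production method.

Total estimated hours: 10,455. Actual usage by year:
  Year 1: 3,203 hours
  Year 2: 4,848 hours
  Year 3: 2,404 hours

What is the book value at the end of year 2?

$64,304

Depreciable base = $273,630 − $1,800 = $271,830.
Rate = $271,830 / 10,455 hours = $26 per hour.
Year 1: 3,203 × $26 = $83,278. Book value $190,352.
Year 2: 4,848 × $26 = $126,048. Book value $64,304.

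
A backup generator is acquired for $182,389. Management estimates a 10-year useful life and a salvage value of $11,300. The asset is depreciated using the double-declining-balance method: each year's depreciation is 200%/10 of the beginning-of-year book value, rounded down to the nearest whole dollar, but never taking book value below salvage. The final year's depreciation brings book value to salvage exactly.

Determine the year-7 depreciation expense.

$9,562

Depreciable base = $182,389 − $11,300 = $171,089.
Year 1: ⌊$182,389 × 200%/10⌋ = $36,477. Book value $145,912.
Year 2: ⌊$145,912 × 200%/10⌋ = $29,182. Book value $116,730.
Year 3: ⌊$116,730 × 200%/10⌋ = $23,346. Book value $93,384.
Year 4: ⌊$93,384 × 200%/10⌋ = $18,676. Book value $74,708.
Year 5: ⌊$74,708 × 200%/10⌋ = $14,941. Book value $59,767.
Year 6: ⌊$59,767 × 200%/10⌋ = $11,953. Book value $47,814.
Year 7: ⌊$47,814 × 200%/10⌋ = $9,562. Book value $38,252.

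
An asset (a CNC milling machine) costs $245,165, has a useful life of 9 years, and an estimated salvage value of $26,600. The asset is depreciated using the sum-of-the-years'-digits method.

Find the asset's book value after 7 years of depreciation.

$41,171

Depreciable base = $245,165 − $26,600 = $218,565.
Sum of the years' digits = 9+8+7+6+5+4+3+2+1 = 45.
Year 1: $218,565 × 9/45 = $43,713. Book value $201,452.
Year 2: $218,565 × 8/45 = $38,856. Book value $162,596.
Year 3: $218,565 × 7/45 = $33,999. Book value $128,597.
Year 4: $218,565 × 6/45 = $29,142. Book value $99,455.
Year 5: $218,565 × 5/45 = $24,285. Book value $75,170.
Year 6: $218,565 × 4/45 = $19,428. Book value $55,742.
Year 7: $218,565 × 3/45 = $14,571. Book value $41,171.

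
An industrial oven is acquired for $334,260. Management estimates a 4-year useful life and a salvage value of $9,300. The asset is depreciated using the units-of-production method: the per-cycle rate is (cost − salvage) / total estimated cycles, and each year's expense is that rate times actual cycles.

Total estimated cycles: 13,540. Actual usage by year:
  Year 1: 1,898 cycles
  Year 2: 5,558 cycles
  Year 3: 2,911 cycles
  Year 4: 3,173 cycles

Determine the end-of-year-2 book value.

$155,316

Depreciable base = $334,260 − $9,300 = $324,960.
Rate = $324,960 / 13,540 cycles = $24 per cycle.
Year 1: 1,898 × $24 = $45,552. Book value $288,708.
Year 2: 5,558 × $24 = $133,392. Book value $155,316.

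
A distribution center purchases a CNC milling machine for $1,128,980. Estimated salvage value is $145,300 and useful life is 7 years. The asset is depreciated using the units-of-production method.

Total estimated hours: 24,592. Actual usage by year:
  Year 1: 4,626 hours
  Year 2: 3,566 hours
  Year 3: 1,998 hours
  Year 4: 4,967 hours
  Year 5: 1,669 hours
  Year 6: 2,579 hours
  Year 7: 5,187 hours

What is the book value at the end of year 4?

Depreciable base = $1,128,980 − $145,300 = $983,680.
Rate = $983,680 / 24,592 hours = $40 per hour.
Year 1: 4,626 × $40 = $185,040. Book value $943,940.
Year 2: 3,566 × $40 = $142,640. Book value $801,300.
Year 3: 1,998 × $40 = $79,920. Book value $721,380.
Year 4: 4,967 × $40 = $198,680. Book value $522,700.

$522,700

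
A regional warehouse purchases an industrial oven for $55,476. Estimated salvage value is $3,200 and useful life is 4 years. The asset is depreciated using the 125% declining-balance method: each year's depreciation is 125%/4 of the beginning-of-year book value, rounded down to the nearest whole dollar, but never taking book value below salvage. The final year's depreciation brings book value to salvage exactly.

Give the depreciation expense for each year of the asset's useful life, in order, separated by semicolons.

Depreciable base = $55,476 − $3,200 = $52,276.
Year 1: ⌊$55,476 × 125%/4⌋ = $17,336. Book value $38,140.
Year 2: ⌊$38,140 × 125%/4⌋ = $11,918. Book value $26,222.
Year 3: ⌊$26,222 × 125%/4⌋ = $8,194. Book value $18,028.
Year 4 (final): $18,028 − $3,200 = $14,828. Book value $3,200.

$17,336; $11,918; $8,194; $14,828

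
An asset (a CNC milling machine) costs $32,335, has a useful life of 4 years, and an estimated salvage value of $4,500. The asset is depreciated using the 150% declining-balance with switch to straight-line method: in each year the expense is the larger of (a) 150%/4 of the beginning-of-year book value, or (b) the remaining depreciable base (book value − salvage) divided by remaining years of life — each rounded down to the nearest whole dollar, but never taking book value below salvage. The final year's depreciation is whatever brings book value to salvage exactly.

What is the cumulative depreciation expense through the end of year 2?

Depreciable base = $32,335 − $4,500 = $27,835.
Year 1: DB = ⌊$32,335 × 150%/4⌋ = $12,125; SL = ⌊$27,835/4⌋ = $6,958 → take DB $12,125. Book value $20,210.
Year 2: DB = ⌊$20,210 × 150%/4⌋ = $7,578; SL = ⌊$15,710/3⌋ = $5,236 → take DB $7,578. Book value $12,632.
Accumulated through year 2 = $32,335 − $12,632 = $19,703.

$19,703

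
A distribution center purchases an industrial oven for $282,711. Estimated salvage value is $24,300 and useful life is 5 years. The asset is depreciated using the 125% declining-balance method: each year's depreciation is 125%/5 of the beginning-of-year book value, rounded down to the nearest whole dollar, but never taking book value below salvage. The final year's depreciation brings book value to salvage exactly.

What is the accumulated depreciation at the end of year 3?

$163,441

Depreciable base = $282,711 − $24,300 = $258,411.
Year 1: ⌊$282,711 × 125%/5⌋ = $70,677. Book value $212,034.
Year 2: ⌊$212,034 × 125%/5⌋ = $53,008. Book value $159,026.
Year 3: ⌊$159,026 × 125%/5⌋ = $39,756. Book value $119,270.
Accumulated through year 3 = $282,711 − $119,270 = $163,441.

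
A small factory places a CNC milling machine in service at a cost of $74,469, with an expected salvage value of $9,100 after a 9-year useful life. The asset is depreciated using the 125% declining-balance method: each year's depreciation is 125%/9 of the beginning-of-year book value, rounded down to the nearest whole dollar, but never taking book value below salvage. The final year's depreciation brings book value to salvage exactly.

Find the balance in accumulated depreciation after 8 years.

$51,953

Depreciable base = $74,469 − $9,100 = $65,369.
Year 1: ⌊$74,469 × 125%/9⌋ = $10,342. Book value $64,127.
Year 2: ⌊$64,127 × 125%/9⌋ = $8,906. Book value $55,221.
Year 3: ⌊$55,221 × 125%/9⌋ = $7,669. Book value $47,552.
Year 4: ⌊$47,552 × 125%/9⌋ = $6,604. Book value $40,948.
Year 5: ⌊$40,948 × 125%/9⌋ = $5,687. Book value $35,261.
Year 6: ⌊$35,261 × 125%/9⌋ = $4,897. Book value $30,364.
Year 7: ⌊$30,364 × 125%/9⌋ = $4,217. Book value $26,147.
Year 8: ⌊$26,147 × 125%/9⌋ = $3,631. Book value $22,516.
Accumulated through year 8 = $74,469 − $22,516 = $51,953.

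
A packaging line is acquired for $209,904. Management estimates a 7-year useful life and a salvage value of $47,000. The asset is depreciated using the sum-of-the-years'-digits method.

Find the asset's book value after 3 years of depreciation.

Depreciable base = $209,904 − $47,000 = $162,904.
Sum of the years' digits = 7+6+5+4+3+2+1 = 28.
Year 1: $162,904 × 7/28 = $40,726. Book value $169,178.
Year 2: $162,904 × 6/28 = $34,908. Book value $134,270.
Year 3: $162,904 × 5/28 = $29,090. Book value $105,180.

$105,180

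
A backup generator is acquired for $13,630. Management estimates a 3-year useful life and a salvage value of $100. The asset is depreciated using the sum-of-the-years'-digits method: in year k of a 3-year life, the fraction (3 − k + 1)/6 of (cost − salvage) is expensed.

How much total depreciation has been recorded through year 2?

$11,275

Depreciable base = $13,630 − $100 = $13,530.
Sum of the years' digits = 3+2+1 = 6.
Year 1: $13,530 × 3/6 = $6,765. Book value $6,865.
Year 2: $13,530 × 2/6 = $4,510. Book value $2,355.
Accumulated through year 2 = $13,630 − $2,355 = $11,275.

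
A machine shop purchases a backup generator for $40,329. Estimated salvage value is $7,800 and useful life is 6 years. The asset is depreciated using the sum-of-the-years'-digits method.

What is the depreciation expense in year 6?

$1,549

Depreciable base = $40,329 − $7,800 = $32,529.
Sum of the years' digits = 6+5+4+3+2+1 = 21.
Year 1: $32,529 × 6/21 = $9,294. Book value $31,035.
Year 2: $32,529 × 5/21 = $7,745. Book value $23,290.
Year 3: $32,529 × 4/21 = $6,196. Book value $17,094.
Year 4: $32,529 × 3/21 = $4,647. Book value $12,447.
Year 5: $32,529 × 2/21 = $3,098. Book value $9,349.
Year 6: $32,529 × 1/21 = $1,549. Book value $7,800.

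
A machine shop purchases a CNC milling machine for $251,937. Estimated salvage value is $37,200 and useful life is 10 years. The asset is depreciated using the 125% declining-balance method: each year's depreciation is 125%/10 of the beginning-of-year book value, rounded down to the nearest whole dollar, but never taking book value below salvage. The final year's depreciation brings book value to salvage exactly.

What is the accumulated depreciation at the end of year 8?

Depreciable base = $251,937 − $37,200 = $214,737.
Year 1: ⌊$251,937 × 125%/10⌋ = $31,492. Book value $220,445.
Year 2: ⌊$220,445 × 125%/10⌋ = $27,555. Book value $192,890.
Year 3: ⌊$192,890 × 125%/10⌋ = $24,111. Book value $168,779.
Year 4: ⌊$168,779 × 125%/10⌋ = $21,097. Book value $147,682.
Year 5: ⌊$147,682 × 125%/10⌋ = $18,460. Book value $129,222.
Year 6: ⌊$129,222 × 125%/10⌋ = $16,152. Book value $113,070.
Year 7: ⌊$113,070 × 125%/10⌋ = $14,133. Book value $98,937.
Year 8: ⌊$98,937 × 125%/10⌋ = $12,367. Book value $86,570.
Accumulated through year 8 = $251,937 − $86,570 = $165,367.

$165,367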